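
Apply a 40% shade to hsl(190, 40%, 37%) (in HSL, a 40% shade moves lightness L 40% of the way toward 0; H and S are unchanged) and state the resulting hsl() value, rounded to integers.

L moves 40% from 37 toward 0: 37 − 14.8 = 22.2 → 22.
H and S are unchanged.

hsl(190, 40%, 22%)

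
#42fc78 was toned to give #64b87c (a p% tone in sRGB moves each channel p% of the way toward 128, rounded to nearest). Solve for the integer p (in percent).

#42fc78 is rgb(66, 252, 120); #64b87c is rgb(100, 184, 124).
On the G channel (widest range): 184 ≈ 252 + (p/100)(128 − 252), so p ≈ 100×(184 − 252)/(128 − 252) = -6800/-124 = 54.84.
p = 55 reproduces all three channels after rounding.

55%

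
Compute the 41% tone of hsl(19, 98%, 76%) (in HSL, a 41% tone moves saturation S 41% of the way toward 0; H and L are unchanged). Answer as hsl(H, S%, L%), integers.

S moves 41% from 98 toward 0: 98 − 40.18 = 57.82 → 58.
H and L are unchanged.

hsl(19, 58%, 76%)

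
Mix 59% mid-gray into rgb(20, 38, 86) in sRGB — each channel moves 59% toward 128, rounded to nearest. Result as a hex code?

#545b6f

A 59% tone moves each channel 59% toward 128:
  R: 20 + 63.72 = 83.72 → 84
  G: 38 + 0.59×(128−38) = 38 + 53.1 = 91.1 → 91
  B: 86 + 0.59×(128−86) = 86 + 24.78 = 110.78 → 111
rgb(84, 91, 111) = #545b6f.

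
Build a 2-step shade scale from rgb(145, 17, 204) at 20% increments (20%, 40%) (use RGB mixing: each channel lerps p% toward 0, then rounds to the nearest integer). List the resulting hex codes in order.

#740EA3, #570A7A

20%: (145 − 29 = 116→116, 17 − 3.4 = 13.6→14, 204 − 40.8 = 163.2→163) → #740EA3
40%: (145 − 58 = 87→87, 17 − 6.8 = 10.2→10, 204 − 81.6 = 122.4→122) → #570A7A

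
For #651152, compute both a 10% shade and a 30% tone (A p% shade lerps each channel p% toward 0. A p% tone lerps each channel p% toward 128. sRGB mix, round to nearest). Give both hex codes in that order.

#651152 is rgb(101, 17, 82).
10% shade:
  R: 101 + 0.1×(0−101) = 101 − 10.1 = 90.9 → 91
  G: 17 + 0.1×(0−17) = 17 − 1.7 = 15.3 → 15
  B: 82 + 0.1×(0−82) = 82 − 8.2 = 73.8 → 74
  → #5b0f4a
30% tone:
  R: 101 + 8.1 = 109.1 → 109
  G: 17 + 33.3 = 50.3 → 50
  B: 82 + 13.8 = 95.8 → 96
  → #6d3260

#5b0f4a, #6d3260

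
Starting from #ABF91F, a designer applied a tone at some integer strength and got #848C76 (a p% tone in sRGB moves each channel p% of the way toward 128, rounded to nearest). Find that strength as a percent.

#ABF91F is rgb(171, 249, 31); #848C76 is rgb(132, 140, 118).
On the G channel (widest range): 140 ≈ 249 + (p/100)(128 − 249), so p ≈ 100×(140 − 249)/(128 − 249) = -10900/-121 = 90.08.
p = 90 reproduces all three channels after rounding.

90%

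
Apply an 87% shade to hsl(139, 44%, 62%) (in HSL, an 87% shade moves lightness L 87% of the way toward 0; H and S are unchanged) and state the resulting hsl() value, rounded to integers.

L moves 87% from 62 toward 0: 62 − 53.94 = 8.06 → 8.
H and S are unchanged.

hsl(139, 44%, 8%)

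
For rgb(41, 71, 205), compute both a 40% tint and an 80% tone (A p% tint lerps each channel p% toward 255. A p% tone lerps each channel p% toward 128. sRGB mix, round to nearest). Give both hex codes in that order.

#7F91E1, #6F758F

40% tint:
  R: 41 + 0.4×(255−41) = 41 + 85.6 = 126.6 → 127
  G: 71 + 73.6 = 144.6 → 145
  B: 205 + 0.4×(255−205) = 205 + 20 = 225 → 225
  → #7F91E1
80% tone:
  R: 41 + 69.6 = 110.6 → 111
  G: 71 + 0.8×(128−71) = 71 + 45.6 = 116.6 → 117
  B: 205 − 61.6 = 143.4 → 143
  → #6F758F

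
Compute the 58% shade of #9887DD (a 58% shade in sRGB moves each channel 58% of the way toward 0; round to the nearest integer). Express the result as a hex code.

#9887DD is rgb(152, 135, 221).
A 58% shade moves each channel 58% toward 0:
  R: 152 − 88.16 = 63.84 → 64
  G: 135 − 78.3 = 56.7 → 57
  B: 221 + 0.58×(0−221) = 221 − 128.18 = 92.82 → 93
rgb(64, 57, 93) = #40395D.

#40395D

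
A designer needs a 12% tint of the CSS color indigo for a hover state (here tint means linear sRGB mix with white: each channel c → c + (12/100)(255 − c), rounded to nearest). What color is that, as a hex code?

CSS indigo is rgb(75, 0, 130).
Lerp each channel 12% toward 255:
  R: 75 + 0.12×(255−75) = 75 + 21.6 = 96.6 → 97
  G: 0 + 30.6 = 30.6 → 31
  B: 130 + 0.12×(255−130) = 130 + 15 = 145 → 145
rgb(97, 31, 145) = #611f91.

#611f91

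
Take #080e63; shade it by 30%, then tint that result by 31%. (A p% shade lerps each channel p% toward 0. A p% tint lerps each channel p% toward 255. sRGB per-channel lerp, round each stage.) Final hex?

#080e63 is rgb(8, 14, 99).
A 30% shade moves each channel 30% toward 0:
  R: 8 + 0.3×(0−8) = 8 − 2.4 = 5.6 → 6
  G: 14 − 4.2 = 9.8 → 10
  B: 99 + 0.3×(0−99) = 99 − 29.7 = 69.3 → 69
After the shade: rgb(6, 10, 69) = #060a45.
Lerp each channel 31% toward 255:
  R: 6 + 0.31×(255−6) = 6 + 77.19 = 83.19 → 83
  G: 10 + 75.95 = 85.95 → 86
  B: 69 + 0.31×(255−69) = 69 + 57.66 = 126.66 → 127
rgb(83, 86, 127) = #53567f.

#53567f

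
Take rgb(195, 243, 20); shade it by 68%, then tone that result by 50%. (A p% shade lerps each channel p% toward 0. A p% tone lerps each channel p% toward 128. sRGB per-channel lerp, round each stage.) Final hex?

Per channel, c → c + 0.68(0 − c):
  R: 195 − 132.6 = 62.4 → 62
  G: 243 + 0.68×(0−243) = 243 − 165.24 = 77.76 → 78
  B: 20 + 0.68×(0−20) = 20 − 13.6 = 6.4 → 6
After the shade: rgb(62, 78, 6) = #3e4e06.
Per channel, c → c + 0.5(128 − c):
  R: 62 + 0.5×(128−62) = 62 + 33 = 95 → 95
  G: 78 + 25 = 103 → 103
  B: 6 + 0.5×(128−6) = 6 + 61 = 67 → 67
rgb(95, 103, 67) = #5f6743.

#5f6743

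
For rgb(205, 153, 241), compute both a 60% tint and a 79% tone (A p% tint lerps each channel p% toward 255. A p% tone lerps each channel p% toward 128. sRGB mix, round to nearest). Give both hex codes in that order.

#EBD6F9, #908598

60% tint:
  R: 205 + 0.6×(255−205) = 205 + 30 = 235 → 235
  G: 153 + 61.2 = 214.2 → 214
  B: 241 + 8.4 = 249.4 → 249
  → #EBD6F9
79% tone:
  R: 205 − 60.83 = 144.17 → 144
  G: 153 − 19.75 = 133.25 → 133
  B: 241 − 89.27 = 151.73 → 152
  → #908598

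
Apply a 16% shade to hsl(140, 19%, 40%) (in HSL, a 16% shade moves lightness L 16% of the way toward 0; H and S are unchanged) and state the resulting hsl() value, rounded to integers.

hsl(140, 19%, 34%)

L moves 16% from 40 toward 0: 40 − 6.4 = 33.6 → 34.
H and S are unchanged.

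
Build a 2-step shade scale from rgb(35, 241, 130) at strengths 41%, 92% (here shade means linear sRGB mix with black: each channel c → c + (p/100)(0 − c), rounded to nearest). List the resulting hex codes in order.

41%: (35 − 14.35 = 20.65→21, 241 − 98.81 = 142.19→142, 130 − 53.3 = 76.7→77) → #158E4D
92%: (35 − 32.2 = 2.8→3, 241 − 221.72 = 19.28→19, 130 − 119.6 = 10.4→10) → #03130A

#158E4D, #03130A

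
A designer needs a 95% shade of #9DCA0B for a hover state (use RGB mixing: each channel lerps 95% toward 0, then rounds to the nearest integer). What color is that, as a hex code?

#080A01

#9DCA0B is rgb(157, 202, 11).
Lerp each channel 95% toward 0:
  R: 157 + 0.95×(0−157) = 157 − 149.15 = 7.85 → 8
  G: 202 − 191.9 = 10.1 → 10
  B: 11 + 0.95×(0−11) = 11 − 10.45 = 0.55 → 1
rgb(8, 10, 1) = #080A01.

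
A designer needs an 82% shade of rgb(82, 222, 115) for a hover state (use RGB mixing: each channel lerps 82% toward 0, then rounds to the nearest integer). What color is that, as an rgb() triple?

Lerp each channel 82% toward 0:
  R: 82 − 67.24 = 14.76 → 15
  G: 222 + 0.82×(0−222) = 222 − 182.04 = 39.96 → 40
  B: 115 − 94.3 = 20.7 → 21

rgb(15, 40, 21)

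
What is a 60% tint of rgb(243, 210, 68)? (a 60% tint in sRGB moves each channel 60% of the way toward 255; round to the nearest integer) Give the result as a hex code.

#faedb4

A 60% tint moves each channel 60% toward 255:
  R: 243 + 0.6×(255−243) = 243 + 7.2 = 250.2 → 250
  G: 210 + 27 = 237 → 237
  B: 68 + 112.2 = 180.2 → 180
rgb(250, 237, 180) = #faedb4.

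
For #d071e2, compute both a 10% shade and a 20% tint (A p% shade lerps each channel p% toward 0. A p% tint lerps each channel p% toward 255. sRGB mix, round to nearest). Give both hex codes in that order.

#d071e2 is rgb(208, 113, 226).
10% shade:
  R: 208 − 20.8 = 187.2 → 187
  G: 113 − 11.3 = 101.7 → 102
  B: 226 + 0.1×(0−226) = 226 − 22.6 = 203.4 → 203
  → #bb66cb
20% tint:
  R: 208 + 0.2×(255−208) = 208 + 9.4 = 217.4 → 217
  G: 113 + 28.4 = 141.4 → 141
  B: 226 + 5.8 = 231.8 → 232
  → #d98de8

#bb66cb, #d98de8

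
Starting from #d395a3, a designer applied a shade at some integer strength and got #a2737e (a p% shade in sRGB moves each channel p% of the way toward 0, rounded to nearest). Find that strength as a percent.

#d395a3 is rgb(211, 149, 163); #a2737e is rgb(162, 115, 126).
On the R channel (widest range): 162 ≈ 211 + (p/100)(0 − 211), so p ≈ 100×(162 − 211)/(0 − 211) = -4900/-211 = 23.22.
p = 23 reproduces all three channels after rounding.

23%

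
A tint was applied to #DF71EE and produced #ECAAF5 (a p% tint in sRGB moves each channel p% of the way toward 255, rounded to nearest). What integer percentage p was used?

40%

#DF71EE is rgb(223, 113, 238); #ECAAF5 is rgb(236, 170, 245).
On the G channel (widest range): 170 ≈ 113 + (p/100)(255 − 113), so p ≈ 100×(170 − 113)/(255 − 113) = 5700/142 = 40.14.
p = 40 reproduces all three channels after rounding.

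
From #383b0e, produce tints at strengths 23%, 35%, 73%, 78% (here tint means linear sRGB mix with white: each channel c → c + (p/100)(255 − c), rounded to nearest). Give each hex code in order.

#666845, #7e8062, #c9cabe, #d3d4ca

#383b0e is rgb(56, 59, 14).
23%: (56 + 45.77 = 101.77→102, 59 + 45.08 = 104.08→104, 14 + 55.43 = 69.43→69) → #666845
35%: (56 + 69.65 = 125.65→126, 59 + 68.6 = 127.6→128, 14 + 84.35 = 98.35→98) → #7e8062
73%: (56 + 145.27 = 201.27→201, 59 + 143.08 = 202.08→202, 14 + 175.93 = 189.93→190) → #c9cabe
78%: (56 + 155.22 = 211.22→211, 59 + 152.88 = 211.88→212, 14 + 187.98 = 201.98→202) → #d3d4ca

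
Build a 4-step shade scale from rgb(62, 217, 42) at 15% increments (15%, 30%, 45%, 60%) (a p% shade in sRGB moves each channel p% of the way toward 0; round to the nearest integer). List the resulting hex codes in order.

#35B824, #2B981D, #227717, #195711

15%: (62 − 9.3 = 52.7→53, 217 − 32.55 = 184.45→184, 42 − 6.3 = 35.7→36) → #35B824
30%: (62 − 18.6 = 43.4→43, 217 − 65.1 = 151.9→152, 42 − 12.6 = 29.4→29) → #2B981D
45%: (62 − 27.9 = 34.1→34, 217 − 97.65 = 119.35→119, 42 − 18.9 = 23.1→23) → #227717
60%: (62 − 37.2 = 24.8→25, 217 − 130.2 = 86.8→87, 42 − 25.2 = 16.8→17) → #195711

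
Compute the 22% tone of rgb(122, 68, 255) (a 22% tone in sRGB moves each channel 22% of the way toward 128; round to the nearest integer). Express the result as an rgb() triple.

A 22% tone moves each channel 22% toward 128:
  R: 122 + 0.22×(128−122) = 122 + 1.32 = 123.32 → 123
  G: 68 + 0.22×(128−68) = 68 + 13.2 = 81.2 → 81
  B: 255 − 27.94 = 227.06 → 227

rgb(123, 81, 227)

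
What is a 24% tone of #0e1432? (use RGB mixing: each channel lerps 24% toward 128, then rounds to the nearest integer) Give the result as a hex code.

#0e1432 is rgb(14, 20, 50).
Lerp each channel 24% toward 128:
  R: 14 + 0.24×(128−14) = 14 + 27.36 = 41.36 → 41
  G: 20 + 0.24×(128−20) = 20 + 25.92 = 45.92 → 46
  B: 50 + 0.24×(128−50) = 50 + 18.72 = 68.72 → 69
rgb(41, 46, 69) = #292e45.

#292e45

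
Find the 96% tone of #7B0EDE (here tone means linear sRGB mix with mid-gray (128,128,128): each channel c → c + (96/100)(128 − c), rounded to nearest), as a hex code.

#7B0EDE is rgb(123, 14, 222).
Lerp each channel 96% toward 128:
  R: 123 + 4.8 = 127.8 → 128
  G: 14 + 109.44 = 123.44 → 123
  B: 222 + 0.96×(128−222) = 222 − 90.24 = 131.76 → 132
rgb(128, 123, 132) = #807B84.

#807B84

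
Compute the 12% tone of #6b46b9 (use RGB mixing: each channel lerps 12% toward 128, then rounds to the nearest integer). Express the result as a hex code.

#6b46b9 is rgb(107, 70, 185).
Lerp each channel 12% toward 128:
  R: 107 + 2.52 = 109.52 → 110
  G: 70 + 6.96 = 76.96 → 77
  B: 185 − 6.84 = 178.16 → 178
rgb(110, 77, 178) = #6e4db2.

#6e4db2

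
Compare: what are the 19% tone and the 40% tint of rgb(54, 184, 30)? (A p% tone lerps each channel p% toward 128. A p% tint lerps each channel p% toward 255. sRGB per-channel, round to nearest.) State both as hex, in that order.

#44AD31, #86D478

19% tone:
  R: 54 + 14.06 = 68.06 → 68
  G: 184 + 0.19×(128−184) = 184 − 10.64 = 173.36 → 173
  B: 30 + 0.19×(128−30) = 30 + 18.62 = 48.62 → 49
  → #44AD31
40% tint:
  R: 54 + 0.4×(255−54) = 54 + 80.4 = 134.4 → 134
  G: 184 + 0.4×(255−184) = 184 + 28.4 = 212.4 → 212
  B: 30 + 0.4×(255−30) = 30 + 90 = 120 → 120
  → #86D478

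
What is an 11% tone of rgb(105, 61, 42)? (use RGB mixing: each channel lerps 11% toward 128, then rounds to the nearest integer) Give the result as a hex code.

Per channel, c → c + 0.11(128 − c):
  R: 105 + 0.11×(128−105) = 105 + 2.53 = 107.53 → 108
  G: 61 + 0.11×(128−61) = 61 + 7.37 = 68.37 → 68
  B: 42 + 0.11×(128−42) = 42 + 9.46 = 51.46 → 51
rgb(108, 68, 51) = #6C4433.

#6C4433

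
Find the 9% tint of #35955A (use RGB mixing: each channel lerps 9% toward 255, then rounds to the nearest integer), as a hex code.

#35955A is rgb(53, 149, 90).
A 9% tint moves each channel 9% toward 255:
  R: 53 + 18.18 = 71.18 → 71
  G: 149 + 0.09×(255−149) = 149 + 9.54 = 158.54 → 159
  B: 90 + 0.09×(255−90) = 90 + 14.85 = 104.85 → 105
rgb(71, 159, 105) = #479F69.

#479F69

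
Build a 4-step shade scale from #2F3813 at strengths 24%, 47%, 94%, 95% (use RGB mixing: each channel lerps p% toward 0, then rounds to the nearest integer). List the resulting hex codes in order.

#242B0E, #191E0A, #030301, #020301

#2F3813 is rgb(47, 56, 19).
24%: (47 − 11.28 = 35.72→36, 56 − 13.44 = 42.56→43, 19 − 4.56 = 14.44→14) → #242B0E
47%: (47 − 22.09 = 24.91→25, 56 − 26.32 = 29.68→30, 19 − 8.93 = 10.07→10) → #191E0A
94%: (47 − 44.18 = 2.82→3, 56 − 52.64 = 3.36→3, 19 − 17.86 = 1.14→1) → #030301
95%: (47 − 44.65 = 2.35→2, 56 − 53.2 = 2.8→3, 19 − 18.05 = 0.95→1) → #020301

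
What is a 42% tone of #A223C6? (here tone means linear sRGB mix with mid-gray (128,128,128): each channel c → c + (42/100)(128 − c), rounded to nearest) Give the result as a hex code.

#944AA9

#A223C6 is rgb(162, 35, 198).
Lerp each channel 42% toward 128:
  R: 162 + 0.42×(128−162) = 162 − 14.28 = 147.72 → 148
  G: 35 + 0.42×(128−35) = 35 + 39.06 = 74.06 → 74
  B: 198 + 0.42×(128−198) = 198 − 29.4 = 168.6 → 169
rgb(148, 74, 169) = #944AA9.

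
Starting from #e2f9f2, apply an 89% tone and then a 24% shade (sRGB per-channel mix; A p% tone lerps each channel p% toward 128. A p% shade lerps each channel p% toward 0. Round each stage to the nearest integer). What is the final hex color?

#6a6b6b

#e2f9f2 is rgb(226, 249, 242).
Per channel, c → c + 0.89(128 − c):
  R: 226 − 87.22 = 138.78 → 139
  G: 249 + 0.89×(128−249) = 249 − 107.69 = 141.31 → 141
  B: 242 + 0.89×(128−242) = 242 − 101.46 = 140.54 → 141
After the tone: rgb(139, 141, 141) = #8b8d8d.
A 24% shade moves each channel 24% toward 0:
  R: 139 − 33.36 = 105.64 → 106
  G: 141 + 0.24×(0−141) = 141 − 33.84 = 107.16 → 107
  B: 141 − 33.84 = 107.16 → 107
rgb(106, 107, 107) = #6a6b6b.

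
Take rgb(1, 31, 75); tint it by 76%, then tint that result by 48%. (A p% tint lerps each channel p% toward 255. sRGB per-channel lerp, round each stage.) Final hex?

Per channel, c → c + 0.76(255 − c):
  R: 1 + 0.76×(255−1) = 1 + 193.04 = 194.04 → 194
  G: 31 + 0.76×(255−31) = 31 + 170.24 = 201.24 → 201
  B: 75 + 136.8 = 211.8 → 212
After the tint: rgb(194, 201, 212) = #C2C9D4.
Per channel, c → c + 0.48(255 − c):
  R: 194 + 0.48×(255−194) = 194 + 29.28 = 223.28 → 223
  G: 201 + 0.48×(255−201) = 201 + 25.92 = 226.92 → 227
  B: 212 + 0.48×(255−212) = 212 + 20.64 = 232.64 → 233
rgb(223, 227, 233) = #DFE3E9.

#DFE3E9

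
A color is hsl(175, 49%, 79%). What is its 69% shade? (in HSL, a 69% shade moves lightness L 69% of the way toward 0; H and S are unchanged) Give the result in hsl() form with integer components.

hsl(175, 49%, 24%)

L moves 69% from 79 toward 0: 79 − 54.51 = 24.49 → 24.
H and S are unchanged.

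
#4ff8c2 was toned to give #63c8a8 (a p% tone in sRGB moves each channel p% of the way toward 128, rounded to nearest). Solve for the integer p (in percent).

40%

#4ff8c2 is rgb(79, 248, 194); #63c8a8 is rgb(99, 200, 168).
On the G channel (widest range): 200 ≈ 248 + (p/100)(128 − 248), so p ≈ 100×(200 − 248)/(128 − 248) = -4800/-120 = 40.00.
p = 40 reproduces all three channels after rounding.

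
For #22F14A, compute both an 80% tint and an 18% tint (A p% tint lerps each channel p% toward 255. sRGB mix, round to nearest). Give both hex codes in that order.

#22F14A is rgb(34, 241, 74).
80% tint:
  R: 34 + 0.8×(255−34) = 34 + 176.8 = 210.8 → 211
  G: 241 + 0.8×(255−241) = 241 + 11.2 = 252.2 → 252
  B: 74 + 144.8 = 218.8 → 219
  → #D3FCDB
18% tint:
  R: 34 + 0.18×(255−34) = 34 + 39.78 = 73.78 → 74
  G: 241 + 2.52 = 243.52 → 244
  B: 74 + 0.18×(255−74) = 74 + 32.58 = 106.58 → 107
  → #4AF46B

#D3FCDB, #4AF46B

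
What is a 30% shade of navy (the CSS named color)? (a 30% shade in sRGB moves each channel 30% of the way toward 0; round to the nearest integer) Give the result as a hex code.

CSS navy is rgb(0, 0, 128).
Per channel, c → c + 0.3(0 − c):
  R: 0 + 0.3×(0−0) = 0 + 0 = 0 → 0
  G: 0 + 0 = 0 → 0
  B: 128 + 0.3×(0−128) = 128 − 38.4 = 89.6 → 90
rgb(0, 0, 90) = #00005a.

#00005a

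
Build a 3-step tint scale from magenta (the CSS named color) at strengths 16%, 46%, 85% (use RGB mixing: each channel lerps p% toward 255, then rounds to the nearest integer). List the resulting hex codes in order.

#FF29FF, #FF75FF, #FFD9FF

CSS magenta is rgb(255, 0, 255).
16%: (255→255, 0 + 40.8 = 40.8→41, 255→255) → #FF29FF
46%: (255→255, 0 + 117.3 = 117.3→117, 255→255) → #FF75FF
85%: (255→255, 0 + 216.75 = 216.75→217, 255→255) → #FFD9FF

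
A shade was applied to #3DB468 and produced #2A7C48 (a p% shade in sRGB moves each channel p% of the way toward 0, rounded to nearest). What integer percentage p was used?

31%

#3DB468 is rgb(61, 180, 104); #2A7C48 is rgb(42, 124, 72).
On the G channel (widest range): 124 ≈ 180 + (p/100)(0 − 180), so p ≈ 100×(124 − 180)/(0 − 180) = -5600/-180 = 31.11.
p = 31 reproduces all three channels after rounding.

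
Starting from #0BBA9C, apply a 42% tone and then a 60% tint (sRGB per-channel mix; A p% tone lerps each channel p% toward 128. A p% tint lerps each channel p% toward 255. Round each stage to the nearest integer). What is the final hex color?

#0BBA9C is rgb(11, 186, 156).
Lerp each channel 42% toward 128:
  R: 11 + 49.14 = 60.14 → 60
  G: 186 − 24.36 = 161.64 → 162
  B: 156 + 0.42×(128−156) = 156 − 11.76 = 144.24 → 144
After the tone: rgb(60, 162, 144) = #3CA290.
Per channel, c → c + 0.6(255 − c):
  R: 60 + 117 = 177 → 177
  G: 162 + 0.6×(255−162) = 162 + 55.8 = 217.8 → 218
  B: 144 + 0.6×(255−144) = 144 + 66.6 = 210.6 → 211
rgb(177, 218, 211) = #B1DAD3.

#B1DAD3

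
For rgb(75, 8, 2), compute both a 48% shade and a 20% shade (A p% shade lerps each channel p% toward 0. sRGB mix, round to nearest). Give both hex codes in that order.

#270401, #3c0602

48% shade:
  R: 75 + 0.48×(0−75) = 75 − 36 = 39 → 39
  G: 8 + 0.48×(0−8) = 8 − 3.84 = 4.16 → 4
  B: 2 − 0.96 = 1.04 → 1
  → #270401
20% shade:
  R: 75 − 15 = 60 → 60
  G: 8 − 1.6 = 6.4 → 6
  B: 2 + 0.2×(0−2) = 2 − 0.4 = 1.6 → 2
  → #3c0602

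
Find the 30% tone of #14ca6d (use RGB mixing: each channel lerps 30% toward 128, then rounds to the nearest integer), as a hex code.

#34b473

#14ca6d is rgb(20, 202, 109).
Lerp each channel 30% toward 128:
  R: 20 + 0.3×(128−20) = 20 + 32.4 = 52.4 → 52
  G: 202 − 22.2 = 179.8 → 180
  B: 109 + 0.3×(128−109) = 109 + 5.7 = 114.7 → 115
rgb(52, 180, 115) = #34b473.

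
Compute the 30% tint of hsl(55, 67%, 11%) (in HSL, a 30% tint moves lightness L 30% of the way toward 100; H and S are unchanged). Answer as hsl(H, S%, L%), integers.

L moves 30% from 11 toward 100: 11 + 26.7 = 37.7 → 38.
H and S are unchanged.

hsl(55, 67%, 38%)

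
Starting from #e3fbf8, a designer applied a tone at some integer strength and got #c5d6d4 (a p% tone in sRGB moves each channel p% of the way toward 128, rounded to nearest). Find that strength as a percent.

#e3fbf8 is rgb(227, 251, 248); #c5d6d4 is rgb(197, 214, 212).
On the G channel (widest range): 214 ≈ 251 + (p/100)(128 − 251), so p ≈ 100×(214 − 251)/(128 − 251) = -3700/-123 = 30.08.
p = 30 reproduces all three channels after rounding.

30%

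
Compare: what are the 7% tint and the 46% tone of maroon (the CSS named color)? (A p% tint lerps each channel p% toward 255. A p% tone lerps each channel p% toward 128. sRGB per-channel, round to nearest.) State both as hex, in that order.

#891212, #803B3B

CSS maroon is rgb(128, 0, 0).
7% tint:
  R: 128 + 0.07×(255−128) = 128 + 8.89 = 136.89 → 137
  G: 0 + 0.07×(255−0) = 0 + 17.85 = 17.85 → 18
  B: 0 + 0.07×(255−0) = 0 + 17.85 = 17.85 → 18
  → #891212
46% tone:
  R: 128 + 0.46×(128−128) = 128 + 0 = 128 → 128
  G: 0 + 0.46×(128−0) = 0 + 58.88 = 58.88 → 59
  B: 0 + 58.88 = 58.88 → 59
  → #803B3B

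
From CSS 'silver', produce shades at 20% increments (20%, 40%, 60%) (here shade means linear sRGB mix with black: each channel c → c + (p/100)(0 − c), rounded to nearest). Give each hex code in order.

#9A9A9A, #737373, #4D4D4D

CSS silver is rgb(192, 192, 192).
20%: (192 − 38.4 = 153.6→154, 192 − 38.4 = 153.6→154, 192 − 38.4 = 153.6→154) → #9A9A9A
40%: (192 − 76.8 = 115.2→115, 192 − 76.8 = 115.2→115, 192 − 76.8 = 115.2→115) → #737373
60%: (192 − 115.2 = 76.8→77, 192 − 115.2 = 76.8→77, 192 − 115.2 = 76.8→77) → #4D4D4D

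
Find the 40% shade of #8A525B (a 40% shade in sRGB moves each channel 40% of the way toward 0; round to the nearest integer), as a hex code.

#8A525B is rgb(138, 82, 91).
Lerp each channel 40% toward 0:
  R: 138 − 55.2 = 82.8 → 83
  G: 82 − 32.8 = 49.2 → 49
  B: 91 − 36.4 = 54.6 → 55
rgb(83, 49, 55) = #533137.

#533137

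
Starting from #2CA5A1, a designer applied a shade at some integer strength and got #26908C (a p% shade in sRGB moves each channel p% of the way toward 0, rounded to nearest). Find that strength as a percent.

13%

#2CA5A1 is rgb(44, 165, 161); #26908C is rgb(38, 144, 140).
On the G channel (widest range): 144 ≈ 165 + (p/100)(0 − 165), so p ≈ 100×(144 − 165)/(0 − 165) = -2100/-165 = 12.73.
p = 13 reproduces all three channels after rounding.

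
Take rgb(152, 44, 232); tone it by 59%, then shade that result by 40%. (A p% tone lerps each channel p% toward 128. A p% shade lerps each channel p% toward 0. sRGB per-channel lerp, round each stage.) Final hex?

#533867

A 59% tone moves each channel 59% toward 128:
  R: 152 + 0.59×(128−152) = 152 − 14.16 = 137.84 → 138
  G: 44 + 49.56 = 93.56 → 94
  B: 232 + 0.59×(128−232) = 232 − 61.36 = 170.64 → 171
After the tone: rgb(138, 94, 171) = #8a5eab.
Lerp each channel 40% toward 0:
  R: 138 + 0.4×(0−138) = 138 − 55.2 = 82.8 → 83
  G: 94 + 0.4×(0−94) = 94 − 37.6 = 56.4 → 56
  B: 171 + 0.4×(0−171) = 171 − 68.4 = 102.6 → 103
rgb(83, 56, 103) = #533867.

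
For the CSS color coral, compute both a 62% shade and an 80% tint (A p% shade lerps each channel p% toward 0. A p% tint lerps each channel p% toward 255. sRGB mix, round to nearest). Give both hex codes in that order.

CSS coral is rgb(255, 127, 80).
62% shade:
  R: 255 + 0.62×(0−255) = 255 − 158.1 = 96.9 → 97
  G: 127 − 78.74 = 48.26 → 48
  B: 80 + 0.62×(0−80) = 80 − 49.6 = 30.4 → 30
  → #61301e
80% tint:
  R: 255 + 0.8×(255−255) = 255 + 0 = 255 → 255
  G: 127 + 102.4 = 229.4 → 229
  B: 80 + 0.8×(255−80) = 80 + 140 = 220 → 220
  → #ffe5dc

#61301e, #ffe5dc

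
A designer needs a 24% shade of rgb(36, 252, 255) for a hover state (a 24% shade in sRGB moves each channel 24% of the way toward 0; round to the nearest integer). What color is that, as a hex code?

#1BC0C2

A 24% shade moves each channel 24% toward 0:
  R: 36 + 0.24×(0−36) = 36 − 8.64 = 27.36 → 27
  G: 252 + 0.24×(0−252) = 252 − 60.48 = 191.52 → 192
  B: 255 − 61.2 = 193.8 → 194
rgb(27, 192, 194) = #1BC0C2.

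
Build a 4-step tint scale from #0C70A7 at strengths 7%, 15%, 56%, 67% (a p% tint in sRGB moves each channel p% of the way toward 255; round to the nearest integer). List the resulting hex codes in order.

#1D7AAD, #3085B4, #94C0D8, #AFD0E2

#0C70A7 is rgb(12, 112, 167).
7%: (12 + 17.01 = 29.01→29, 112 + 10.01 = 122.01→122, 167 + 6.16 = 173.16→173) → #1D7AAD
15%: (12 + 36.45 = 48.45→48, 112 + 21.45 = 133.45→133, 167 + 13.2 = 180.2→180) → #3085B4
56%: (12 + 136.08 = 148.08→148, 112 + 80.08 = 192.08→192, 167 + 49.28 = 216.28→216) → #94C0D8
67%: (12 + 162.81 = 174.81→175, 112 + 95.81 = 207.81→208, 167 + 58.96 = 225.96→226) → #AFD0E2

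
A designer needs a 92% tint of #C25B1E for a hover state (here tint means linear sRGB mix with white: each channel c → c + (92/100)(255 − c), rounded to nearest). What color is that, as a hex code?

#FAF2ED

#C25B1E is rgb(194, 91, 30).
Lerp each channel 92% toward 255:
  R: 194 + 56.12 = 250.12 → 250
  G: 91 + 150.88 = 241.88 → 242
  B: 30 + 0.92×(255−30) = 30 + 207 = 237 → 237
rgb(250, 242, 237) = #FAF2ED.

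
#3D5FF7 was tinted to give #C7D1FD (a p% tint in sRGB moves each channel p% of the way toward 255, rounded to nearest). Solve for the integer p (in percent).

#3D5FF7 is rgb(61, 95, 247); #C7D1FD is rgb(199, 209, 253).
On the R channel (widest range): 199 ≈ 61 + (p/100)(255 − 61), so p ≈ 100×(199 − 61)/(255 − 61) = 13800/194 = 71.13.
p = 71 reproduces all three channels after rounding.

71%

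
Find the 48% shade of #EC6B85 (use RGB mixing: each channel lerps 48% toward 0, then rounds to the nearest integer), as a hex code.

#EC6B85 is rgb(236, 107, 133).
Per channel, c → c + 0.48(0 − c):
  R: 236 − 113.28 = 122.72 → 123
  G: 107 − 51.36 = 55.64 → 56
  B: 133 + 0.48×(0−133) = 133 − 63.84 = 69.16 → 69
rgb(123, 56, 69) = #7B3845.

#7B3845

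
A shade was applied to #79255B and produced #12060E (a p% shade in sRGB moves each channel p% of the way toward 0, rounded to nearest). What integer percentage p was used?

#79255B is rgb(121, 37, 91); #12060E is rgb(18, 6, 14).
On the R channel (widest range): 18 ≈ 121 + (p/100)(0 − 121), so p ≈ 100×(18 − 121)/(0 − 121) = -10300/-121 = 85.12.
p = 85 reproduces all three channels after rounding.

85%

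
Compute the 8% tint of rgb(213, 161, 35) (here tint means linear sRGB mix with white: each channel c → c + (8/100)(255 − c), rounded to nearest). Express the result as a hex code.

#d8a935

An 8% tint moves each channel 8% toward 255:
  R: 213 + 0.08×(255−213) = 213 + 3.36 = 216.36 → 216
  G: 161 + 0.08×(255−161) = 161 + 7.52 = 168.52 → 169
  B: 35 + 0.08×(255−35) = 35 + 17.6 = 52.6 → 53
rgb(216, 169, 53) = #d8a935.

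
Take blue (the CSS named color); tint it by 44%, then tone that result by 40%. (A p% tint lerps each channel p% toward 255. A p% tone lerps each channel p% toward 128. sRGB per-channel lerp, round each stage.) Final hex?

CSS blue is rgb(0, 0, 255).
Lerp each channel 44% toward 255:
  R: 0 + 112.2 = 112.2 → 112
  G: 0 + 0.44×(255−0) = 0 + 112.2 = 112.2 → 112
  B: 255 + 0 = 255 → 255
After the tint: rgb(112, 112, 255) = #7070FF.
Per channel, c → c + 0.4(128 − c):
  R: 112 + 0.4×(128−112) = 112 + 6.4 = 118.4 → 118
  G: 112 + 0.4×(128−112) = 112 + 6.4 = 118.4 → 118
  B: 255 + 0.4×(128−255) = 255 − 50.8 = 204.2 → 204
rgb(118, 118, 204) = #7676CC.

#7676CC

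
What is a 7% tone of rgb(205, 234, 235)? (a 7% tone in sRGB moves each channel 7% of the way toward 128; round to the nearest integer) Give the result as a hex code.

A 7% tone moves each channel 7% toward 128:
  R: 205 − 5.39 = 199.61 → 200
  G: 234 − 7.42 = 226.58 → 227
  B: 235 + 0.07×(128−235) = 235 − 7.49 = 227.51 → 228
rgb(200, 227, 228) = #C8E3E4.

#C8E3E4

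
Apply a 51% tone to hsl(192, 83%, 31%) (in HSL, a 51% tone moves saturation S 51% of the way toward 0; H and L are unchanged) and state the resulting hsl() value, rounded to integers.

S moves 51% from 83 toward 0: 83 − 42.33 = 40.67 → 41.
H and L are unchanged.

hsl(192, 41%, 31%)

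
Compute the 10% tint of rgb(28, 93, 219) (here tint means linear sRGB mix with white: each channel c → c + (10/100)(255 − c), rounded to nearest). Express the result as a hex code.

Lerp each channel 10% toward 255:
  R: 28 + 22.7 = 50.7 → 51
  G: 93 + 0.1×(255−93) = 93 + 16.2 = 109.2 → 109
  B: 219 + 3.6 = 222.6 → 223
rgb(51, 109, 223) = #336ddf.

#336ddf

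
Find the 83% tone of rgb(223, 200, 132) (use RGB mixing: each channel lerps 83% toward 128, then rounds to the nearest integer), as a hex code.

#908C81

Lerp each channel 83% toward 128:
  R: 223 + 0.83×(128−223) = 223 − 78.85 = 144.15 → 144
  G: 200 + 0.83×(128−200) = 200 − 59.76 = 140.24 → 140
  B: 132 + 0.83×(128−132) = 132 − 3.32 = 128.68 → 129
rgb(144, 140, 129) = #908C81.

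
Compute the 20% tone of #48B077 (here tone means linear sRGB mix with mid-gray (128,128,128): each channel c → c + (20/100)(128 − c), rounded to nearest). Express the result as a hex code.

#48B077 is rgb(72, 176, 119).
Lerp each channel 20% toward 128:
  R: 72 + 11.2 = 83.2 → 83
  G: 176 − 9.6 = 166.4 → 166
  B: 119 + 1.8 = 120.8 → 121
rgb(83, 166, 121) = #53A679.

#53A679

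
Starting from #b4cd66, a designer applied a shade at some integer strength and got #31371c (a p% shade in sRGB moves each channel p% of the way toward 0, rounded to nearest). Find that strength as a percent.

73%

#b4cd66 is rgb(180, 205, 102); #31371c is rgb(49, 55, 28).
On the G channel (widest range): 55 ≈ 205 + (p/100)(0 − 205), so p ≈ 100×(55 − 205)/(0 − 205) = -15000/-205 = 73.17.
p = 73 reproduces all three channels after rounding.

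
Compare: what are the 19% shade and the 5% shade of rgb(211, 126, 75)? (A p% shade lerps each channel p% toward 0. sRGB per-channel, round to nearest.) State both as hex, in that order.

19% shade:
  R: 211 + 0.19×(0−211) = 211 − 40.09 = 170.91 → 171
  G: 126 − 23.94 = 102.06 → 102
  B: 75 − 14.25 = 60.75 → 61
  → #AB663D
5% shade:
  R: 211 + 0.05×(0−211) = 211 − 10.55 = 200.45 → 200
  G: 126 + 0.05×(0−126) = 126 − 6.3 = 119.7 → 120
  B: 75 − 3.75 = 71.25 → 71
  → #C87847

#AB663D, #C87847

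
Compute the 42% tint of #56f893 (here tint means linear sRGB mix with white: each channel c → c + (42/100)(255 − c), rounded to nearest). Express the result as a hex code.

#56f893 is rgb(86, 248, 147).
Lerp each channel 42% toward 255:
  R: 86 + 0.42×(255−86) = 86 + 70.98 = 156.98 → 157
  G: 248 + 0.42×(255−248) = 248 + 2.94 = 250.94 → 251
  B: 147 + 45.36 = 192.36 → 192
rgb(157, 251, 192) = #9dfbc0.

#9dfbc0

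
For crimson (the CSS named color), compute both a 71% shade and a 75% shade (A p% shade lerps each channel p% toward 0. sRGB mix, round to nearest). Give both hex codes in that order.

CSS crimson is rgb(220, 20, 60).
71% shade:
  R: 220 + 0.71×(0−220) = 220 − 156.2 = 63.8 → 64
  G: 20 + 0.71×(0−20) = 20 − 14.2 = 5.8 → 6
  B: 60 + 0.71×(0−60) = 60 − 42.6 = 17.4 → 17
  → #400611
75% shade:
  R: 220 − 165 = 55 → 55
  G: 20 + 0.75×(0−20) = 20 − 15 = 5 → 5
  B: 60 + 0.75×(0−60) = 60 − 45 = 15 → 15
  → #37050f

#400611, #37050f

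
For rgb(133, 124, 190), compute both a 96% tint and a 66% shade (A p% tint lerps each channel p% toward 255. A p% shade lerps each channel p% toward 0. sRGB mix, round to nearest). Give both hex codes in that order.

96% tint:
  R: 133 + 0.96×(255−133) = 133 + 117.12 = 250.12 → 250
  G: 124 + 125.76 = 249.76 → 250
  B: 190 + 0.96×(255−190) = 190 + 62.4 = 252.4 → 252
  → #fafafc
66% shade:
  R: 133 + 0.66×(0−133) = 133 − 87.78 = 45.22 → 45
  G: 124 + 0.66×(0−124) = 124 − 81.84 = 42.16 → 42
  B: 190 + 0.66×(0−190) = 190 − 125.4 = 64.6 → 65
  → #2d2a41

#fafafc, #2d2a41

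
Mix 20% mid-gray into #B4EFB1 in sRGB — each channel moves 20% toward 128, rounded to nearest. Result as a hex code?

#AAD9A7

#B4EFB1 is rgb(180, 239, 177).
Lerp each channel 20% toward 128:
  R: 180 + 0.2×(128−180) = 180 − 10.4 = 169.6 → 170
  G: 239 + 0.2×(128−239) = 239 − 22.2 = 216.8 → 217
  B: 177 + 0.2×(128−177) = 177 − 9.8 = 167.2 → 167
rgb(170, 217, 167) = #AAD9A7.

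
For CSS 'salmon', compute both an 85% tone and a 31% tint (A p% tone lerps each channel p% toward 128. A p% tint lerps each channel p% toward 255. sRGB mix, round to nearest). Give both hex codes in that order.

#92807E, #FCA79E

CSS salmon is rgb(250, 128, 114).
85% tone:
  R: 250 + 0.85×(128−250) = 250 − 103.7 = 146.3 → 146
  G: 128 + 0 = 128 → 128
  B: 114 + 11.9 = 125.9 → 126
  → #92807E
31% tint:
  R: 250 + 0.31×(255−250) = 250 + 1.55 = 251.55 → 252
  G: 128 + 39.37 = 167.37 → 167
  B: 114 + 0.31×(255−114) = 114 + 43.71 = 157.71 → 158
  → #FCA79E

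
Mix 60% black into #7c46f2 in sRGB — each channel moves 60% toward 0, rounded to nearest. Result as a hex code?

#321c61

#7c46f2 is rgb(124, 70, 242).
Per channel, c → c + 0.6(0 − c):
  R: 124 − 74.4 = 49.6 → 50
  G: 70 − 42 = 28 → 28
  B: 242 − 145.2 = 96.8 → 97
rgb(50, 28, 97) = #321c61.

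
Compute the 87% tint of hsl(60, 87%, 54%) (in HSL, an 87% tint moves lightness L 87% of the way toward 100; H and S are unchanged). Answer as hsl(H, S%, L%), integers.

L moves 87% from 54 toward 100: 54 + 40.02 = 94.02 → 94.
H and S are unchanged.

hsl(60, 87%, 94%)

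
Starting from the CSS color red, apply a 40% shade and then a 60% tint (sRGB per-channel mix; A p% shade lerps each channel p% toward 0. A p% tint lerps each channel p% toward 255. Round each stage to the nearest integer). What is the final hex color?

#d69999

CSS red is rgb(255, 0, 0).
Per channel, c → c + 0.4(0 − c):
  R: 255 + 0.4×(0−255) = 255 − 102 = 153 → 153
  G: 0 + 0 = 0 → 0
  B: 0 + 0 = 0 → 0
After the shade: rgb(153, 0, 0) = #990000.
Per channel, c → c + 0.6(255 − c):
  R: 153 + 0.6×(255−153) = 153 + 61.2 = 214.2 → 214
  G: 0 + 153 = 153 → 153
  B: 0 + 0.6×(255−0) = 0 + 153 = 153 → 153
rgb(214, 153, 153) = #d69999.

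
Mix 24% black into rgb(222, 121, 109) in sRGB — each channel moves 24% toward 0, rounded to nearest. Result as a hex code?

#A95C53

Lerp each channel 24% toward 0:
  R: 222 − 53.28 = 168.72 → 169
  G: 121 + 0.24×(0−121) = 121 − 29.04 = 91.96 → 92
  B: 109 + 0.24×(0−109) = 109 − 26.16 = 82.84 → 83
rgb(169, 92, 83) = #A95C53.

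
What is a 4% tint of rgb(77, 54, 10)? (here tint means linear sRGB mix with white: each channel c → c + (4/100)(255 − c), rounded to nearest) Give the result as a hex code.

#543E14

Lerp each channel 4% toward 255:
  R: 77 + 0.04×(255−77) = 77 + 7.12 = 84.12 → 84
  G: 54 + 0.04×(255−54) = 54 + 8.04 = 62.04 → 62
  B: 10 + 9.8 = 19.8 → 20
rgb(84, 62, 20) = #543E14.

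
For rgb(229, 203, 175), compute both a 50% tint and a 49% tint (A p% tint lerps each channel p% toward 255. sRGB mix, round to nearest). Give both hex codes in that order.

50% tint:
  R: 229 + 0.5×(255−229) = 229 + 13 = 242 → 242
  G: 203 + 0.5×(255−203) = 203 + 26 = 229 → 229
  B: 175 + 0.5×(255−175) = 175 + 40 = 215 → 215
  → #F2E5D7
49% tint:
  R: 229 + 0.49×(255−229) = 229 + 12.74 = 241.74 → 242
  G: 203 + 25.48 = 228.48 → 228
  B: 175 + 0.49×(255−175) = 175 + 39.2 = 214.2 → 214
  → #F2E4D6

#F2E5D7, #F2E4D6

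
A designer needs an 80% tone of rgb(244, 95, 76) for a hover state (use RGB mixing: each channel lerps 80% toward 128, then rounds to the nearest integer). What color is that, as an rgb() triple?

Per channel, c → c + 0.8(128 − c):
  R: 244 + 0.8×(128−244) = 244 − 92.8 = 151.2 → 151
  G: 95 + 26.4 = 121.4 → 121
  B: 76 + 0.8×(128−76) = 76 + 41.6 = 117.6 → 118

rgb(151, 121, 118)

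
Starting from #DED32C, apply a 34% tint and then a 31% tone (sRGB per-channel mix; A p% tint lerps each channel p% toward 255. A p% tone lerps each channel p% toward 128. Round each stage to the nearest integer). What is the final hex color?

#DED32C is rgb(222, 211, 44).
A 34% tint moves each channel 34% toward 255:
  R: 222 + 0.34×(255−222) = 222 + 11.22 = 233.22 → 233
  G: 211 + 14.96 = 225.96 → 226
  B: 44 + 0.34×(255−44) = 44 + 71.74 = 115.74 → 116
After the tint: rgb(233, 226, 116) = #E9E274.
Per channel, c → c + 0.31(128 − c):
  R: 233 + 0.31×(128−233) = 233 − 32.55 = 200.45 → 200
  G: 226 + 0.31×(128−226) = 226 − 30.38 = 195.62 → 196
  B: 116 + 3.72 = 119.72 → 120
rgb(200, 196, 120) = #C8C478.

#C8C478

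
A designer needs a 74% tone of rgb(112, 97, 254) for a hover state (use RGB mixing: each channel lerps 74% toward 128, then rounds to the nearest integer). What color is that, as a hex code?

#7C78A1

Per channel, c → c + 0.74(128 − c):
  R: 112 + 0.74×(128−112) = 112 + 11.84 = 123.84 → 124
  G: 97 + 0.74×(128−97) = 97 + 22.94 = 119.94 → 120
  B: 254 + 0.74×(128−254) = 254 − 93.24 = 160.76 → 161
rgb(124, 120, 161) = #7C78A1.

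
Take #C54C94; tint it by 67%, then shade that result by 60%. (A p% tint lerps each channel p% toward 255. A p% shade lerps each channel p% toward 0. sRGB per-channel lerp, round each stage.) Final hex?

#5E4E58

#C54C94 is rgb(197, 76, 148).
Per channel, c → c + 0.67(255 − c):
  R: 197 + 0.67×(255−197) = 197 + 38.86 = 235.86 → 236
  G: 76 + 0.67×(255−76) = 76 + 119.93 = 195.93 → 196
  B: 148 + 0.67×(255−148) = 148 + 71.69 = 219.69 → 220
After the tint: rgb(236, 196, 220) = #ECC4DC.
Per channel, c → c + 0.6(0 − c):
  R: 236 − 141.6 = 94.4 → 94
  G: 196 − 117.6 = 78.4 → 78
  B: 220 − 132 = 88 → 88
rgb(94, 78, 88) = #5E4E58.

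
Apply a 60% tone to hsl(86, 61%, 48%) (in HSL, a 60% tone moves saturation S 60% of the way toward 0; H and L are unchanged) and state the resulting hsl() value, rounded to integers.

S moves 60% from 61 toward 0: 61 − 36.6 = 24.4 → 24.
H and L are unchanged.

hsl(86, 24%, 48%)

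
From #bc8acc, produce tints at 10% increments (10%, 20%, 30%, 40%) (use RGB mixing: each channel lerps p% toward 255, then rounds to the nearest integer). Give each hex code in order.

#c396d1, #c9a1d6, #d0addb, #d7b9e0

#bc8acc is rgb(188, 138, 204).
10%: (188 + 6.7 = 194.7→195, 138 + 11.7 = 149.7→150, 204 + 5.1 = 209.1→209) → #c396d1
20%: (188 + 13.4 = 201.4→201, 138 + 23.4 = 161.4→161, 204 + 10.2 = 214.2→214) → #c9a1d6
30%: (188 + 20.1 = 208.1→208, 138 + 35.1 = 173.1→173, 204 + 15.3 = 219.3→219) → #d0addb
40%: (188 + 26.8 = 214.8→215, 138 + 46.8 = 184.8→185, 204 + 20.4 = 224.4→224) → #d7b9e0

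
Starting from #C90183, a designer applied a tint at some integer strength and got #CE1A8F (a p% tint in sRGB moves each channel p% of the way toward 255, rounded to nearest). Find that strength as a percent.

10%

#C90183 is rgb(201, 1, 131); #CE1A8F is rgb(206, 26, 143).
On the G channel (widest range): 26 ≈ 1 + (p/100)(255 − 1), so p ≈ 100×(26 − 1)/(255 − 1) = 2500/254 = 9.84.
p = 10 reproduces all three channels after rounding.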